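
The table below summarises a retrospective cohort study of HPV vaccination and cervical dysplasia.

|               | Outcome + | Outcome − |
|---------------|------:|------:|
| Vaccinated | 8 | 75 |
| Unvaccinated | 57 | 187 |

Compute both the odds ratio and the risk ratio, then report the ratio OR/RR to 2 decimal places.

Cells: a = 8, b = 75, c = 57, d = 187.
OR = (8·187)/(75·57) = 1496/4275 = 0.34994
Risk in exposed = 8/83 = 0.09639; risk in unexposed = 57/244 = 0.23361; RR = 0.41260
OR/RR = 0.34994 / 0.41260 = 0.84814
The outcome is not rare, so the OR lies further from 1 than the RR.

0.85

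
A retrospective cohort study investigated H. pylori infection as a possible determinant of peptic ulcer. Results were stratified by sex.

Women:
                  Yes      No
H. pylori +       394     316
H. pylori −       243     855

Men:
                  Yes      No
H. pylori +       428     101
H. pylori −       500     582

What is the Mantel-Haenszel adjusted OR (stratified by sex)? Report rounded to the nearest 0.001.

4.619

OR_MH = Σ(aᵢdᵢ/nᵢ) / Σ(bᵢcᵢ/nᵢ), where nᵢ is the stratum total.
Stratum 1 (Women): n = 1808; a·d/n = 394·855/1808 = 186.3219; b·c/n = 316·243/1808 = 42.4712
Stratum 2 (Men): n = 1611; a·d/n = 428·582/1611 = 154.6220; b·c/n = 101·500/1611 = 31.3470
OR_MH = (186.3219 + 154.6220) / (42.4712 + 31.3470) = 340.9439 / 73.8182 = 4.61869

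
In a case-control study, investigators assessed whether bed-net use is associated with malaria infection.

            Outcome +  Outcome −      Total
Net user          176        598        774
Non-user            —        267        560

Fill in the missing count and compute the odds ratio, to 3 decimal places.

The missing cell is in the unexposed row: 560 − 267 = 293.
So a = 176, b = 598, c = 293, d = 267.
OR = (a·d)/(b·c) = (176 × 267) / (598 × 293) = 46992 / 175214 = 0.26820

0.268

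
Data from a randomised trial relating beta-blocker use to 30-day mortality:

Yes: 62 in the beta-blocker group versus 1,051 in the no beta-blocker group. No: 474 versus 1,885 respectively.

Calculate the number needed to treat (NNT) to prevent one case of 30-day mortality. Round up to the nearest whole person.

Risk in treated group = 62/536 = 0.11567; risk in control = 1051/2936 = 0.35797.
Absolute risk reduction = 0.35797 − 0.11567 = 0.24230
NNT = 1 / ARR = 1 / 0.24230 = 4.127 → round up → 5

5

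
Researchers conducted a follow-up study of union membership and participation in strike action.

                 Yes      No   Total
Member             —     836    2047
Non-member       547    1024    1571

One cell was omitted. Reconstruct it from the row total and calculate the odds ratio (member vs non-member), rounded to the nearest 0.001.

2.712

The missing cell is in the exposed row: 2047 − 836 = 1211.
So a = 1211, b = 836, c = 547, d = 1024.
OR = (a·d)/(b·c) = (1211 × 1024) / (836 × 547) = 1240064 / 457292 = 2.71176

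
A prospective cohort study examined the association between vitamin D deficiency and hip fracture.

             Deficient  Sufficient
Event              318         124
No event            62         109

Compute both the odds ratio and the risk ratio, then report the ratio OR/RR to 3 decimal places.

Reading the table with exposure as columns: a = 318 (Deficient, case), b = 62 (Deficient, non-case), c = 124 (Sufficient, case), d = 109.
OR = (318·109)/(62·124) = 34662/7688 = 4.50858
Risk in exposed = 318/380 = 0.83684; risk in unexposed = 124/233 = 0.53219; RR = 1.57245
OR/RR = 4.50858 / 1.57245 = 2.86723
The outcome is not rare, so the OR lies further from 1 than the RR.

2.867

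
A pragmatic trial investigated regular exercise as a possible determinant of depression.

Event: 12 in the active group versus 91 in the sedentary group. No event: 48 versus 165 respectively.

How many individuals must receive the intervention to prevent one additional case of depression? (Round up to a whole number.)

7

Risk in treated group = 12/60 = 0.20000; risk in control = 91/256 = 0.35547.
Absolute risk reduction = 0.35547 − 0.20000 = 0.15547
NNT = 1 / ARR = 1 / 0.15547 = 6.432 → round up → 7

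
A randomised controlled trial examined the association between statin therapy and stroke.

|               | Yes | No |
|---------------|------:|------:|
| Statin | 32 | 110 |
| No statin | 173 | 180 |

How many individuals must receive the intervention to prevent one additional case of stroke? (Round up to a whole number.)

Risk in treated group = 32/142 = 0.22535; risk in control = 173/353 = 0.49008.
Absolute risk reduction = 0.49008 − 0.22535 = 0.26473
NNT = 1 / ARR = 1 / 0.26473 = 3.777 → round up → 4

4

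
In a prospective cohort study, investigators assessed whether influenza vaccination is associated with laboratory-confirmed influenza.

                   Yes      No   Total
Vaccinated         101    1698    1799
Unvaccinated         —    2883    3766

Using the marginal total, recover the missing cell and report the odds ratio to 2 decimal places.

The missing cell is in the unexposed row: 3766 − 2883 = 883.
So a = 101, b = 1698, c = 883, d = 2883.
OR = (a·d)/(b·c) = (101 × 2883) / (1698 × 883) = 291183 / 1499334 = 0.19421

0.19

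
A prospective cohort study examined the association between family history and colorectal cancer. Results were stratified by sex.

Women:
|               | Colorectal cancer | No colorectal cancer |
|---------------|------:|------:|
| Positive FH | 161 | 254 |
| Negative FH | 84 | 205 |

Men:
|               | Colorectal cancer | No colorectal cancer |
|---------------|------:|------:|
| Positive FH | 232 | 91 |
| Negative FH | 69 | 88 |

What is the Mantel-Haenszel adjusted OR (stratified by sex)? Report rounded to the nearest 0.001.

2.061

OR_MH = Σ(aᵢdᵢ/nᵢ) / Σ(bᵢcᵢ/nᵢ), where nᵢ is the stratum total.
Stratum 1 (Women): n = 704; a·d/n = 161·205/704 = 46.8821; b·c/n = 254·84/704 = 30.3068
Stratum 2 (Men): n = 480; a·d/n = 232·88/480 = 42.5333; b·c/n = 91·69/480 = 13.0813
OR_MH = (46.8821 + 42.5333) / (30.3068 + 13.0813) = 89.4154 / 43.3881 = 2.06083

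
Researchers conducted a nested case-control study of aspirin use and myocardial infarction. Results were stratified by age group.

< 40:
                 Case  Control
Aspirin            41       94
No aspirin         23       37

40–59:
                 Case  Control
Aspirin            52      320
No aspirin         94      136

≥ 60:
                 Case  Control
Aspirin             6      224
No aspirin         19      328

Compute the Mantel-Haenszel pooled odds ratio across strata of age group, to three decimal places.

OR_MH = Σ(aᵢdᵢ/nᵢ) / Σ(bᵢcᵢ/nᵢ), where nᵢ is the stratum total.
Stratum 1 (< 40): n = 195; a·d/n = 41·37/195 = 7.7795; b·c/n = 94·23/195 = 11.0872
Stratum 2 (40–59): n = 602; a·d/n = 52·136/602 = 11.7475; b·c/n = 320·94/602 = 49.9668
Stratum 3 (≥ 60): n = 577; a·d/n = 6·328/577 = 3.4107; b·c/n = 224·19/577 = 7.3761
OR_MH = (7.7795 + 11.7475 + 3.4107) / (11.0872 + 49.9668 + 7.3761) = 22.9377 / 68.4300 = 0.33520

0.335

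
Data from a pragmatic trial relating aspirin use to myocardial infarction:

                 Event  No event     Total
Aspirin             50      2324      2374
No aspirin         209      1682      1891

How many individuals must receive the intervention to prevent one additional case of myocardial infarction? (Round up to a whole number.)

Risk in treated group = 50/2374 = 0.02106; risk in control = 209/1891 = 0.11052.
Absolute risk reduction = 0.11052 − 0.02106 = 0.08946
NNT = 1 / ARR = 1 / 0.08946 = 11.178 → round up → 12

12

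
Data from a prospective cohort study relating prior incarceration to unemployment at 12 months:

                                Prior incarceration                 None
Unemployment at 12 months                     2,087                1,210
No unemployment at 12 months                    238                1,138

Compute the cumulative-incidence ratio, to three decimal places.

1.742

Reading the table with exposure as columns: a = 2087 (Prior incarceration, case), b = 238 (Prior incarceration, non-case), c = 1210 (None, case), d = 1138.
Risk in exposed = 2087/2325 = 0.89763; risk in unexposed = 1210/2348 = 0.51533.
RR = 0.89763 / 0.51533 = 1.74186
The risk among the exposed is 1.74 times that among the unexposed.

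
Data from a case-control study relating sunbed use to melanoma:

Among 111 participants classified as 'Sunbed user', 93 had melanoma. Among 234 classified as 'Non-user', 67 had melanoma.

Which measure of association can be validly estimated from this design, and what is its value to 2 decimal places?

12.88

From the description: a = 93, b = 18, c = 67, d = 167.
This is a case-control study: participants were sampled on outcome status, so risks in the source population cannot be estimated directly — relative risk is not valid here. The odds ratio is the appropriate measure.
OR = (a·d)/(b·c) = (93 × 167) / (18 × 67) = 15531 / 1206 = 12.87811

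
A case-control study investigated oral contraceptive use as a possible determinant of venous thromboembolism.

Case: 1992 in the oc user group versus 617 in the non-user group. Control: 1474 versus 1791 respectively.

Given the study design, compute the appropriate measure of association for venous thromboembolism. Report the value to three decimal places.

3.923

From the description: a = 1992, b = 1474, c = 617, d = 1791.
This is a case-control study: participants were sampled on outcome status, so risks in the source population cannot be estimated directly — relative risk is not valid here. The odds ratio is the appropriate measure.
OR = (a·d)/(b·c) = (1992 × 1791) / (1474 × 617) = 3567672 / 909458 = 3.92286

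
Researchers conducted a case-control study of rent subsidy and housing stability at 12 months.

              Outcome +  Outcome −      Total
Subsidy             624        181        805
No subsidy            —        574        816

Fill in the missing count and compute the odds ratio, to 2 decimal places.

The missing cell is in the unexposed row: 816 − 574 = 242.
So a = 624, b = 181, c = 242, d = 574.
OR = (a·d)/(b·c) = (624 × 574) / (181 × 242) = 358176 / 43802 = 8.17716

8.18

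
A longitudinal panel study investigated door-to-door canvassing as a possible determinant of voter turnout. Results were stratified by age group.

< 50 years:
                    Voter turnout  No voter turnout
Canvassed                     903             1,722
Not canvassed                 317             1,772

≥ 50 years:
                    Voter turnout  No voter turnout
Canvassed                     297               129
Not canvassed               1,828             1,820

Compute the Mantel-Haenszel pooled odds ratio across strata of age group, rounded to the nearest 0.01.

OR_MH = Σ(aᵢdᵢ/nᵢ) / Σ(bᵢcᵢ/nᵢ), where nᵢ is the stratum total.
Stratum 1 (< 50 years): n = 4714; a·d/n = 903·1772/4714 = 339.4391; b·c/n = 1722·317/4714 = 115.7985
Stratum 2 (≥ 50 years): n = 4074; a·d/n = 297·1820/4074 = 132.6804; b·c/n = 129·1828/4074 = 57.8822
OR_MH = (339.4391 + 132.6804) / (115.7985 + 57.8822) = 472.1195 / 173.6807 = 2.71832

2.72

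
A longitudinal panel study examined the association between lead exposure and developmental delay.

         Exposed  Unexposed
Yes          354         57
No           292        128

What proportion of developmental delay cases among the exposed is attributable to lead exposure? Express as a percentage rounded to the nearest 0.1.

Reading the table with exposure as columns: a = 354 (Exposed, case), b = 292 (Exposed, non-case), c = 57 (Unexposed, case), d = 128.
Risk in exposed = 354/646 = 0.54799; risk in unexposed = 57/185 = 0.30811.
RR = 0.54799/0.30811 = 1.77856
AR% = (RR − 1)/RR × 100 = (1.77856 − 1)/1.77856 × 100 = 43.7746%

43.8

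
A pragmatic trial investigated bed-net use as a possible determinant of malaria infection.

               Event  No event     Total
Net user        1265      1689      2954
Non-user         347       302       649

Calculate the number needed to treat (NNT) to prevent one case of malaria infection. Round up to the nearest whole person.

Risk in treated group = 1265/2954 = 0.42823; risk in control = 347/649 = 0.53467.
Absolute risk reduction = 0.53467 − 0.42823 = 0.10644
NNT = 1 / ARR = 1 / 0.10644 = 9.395 → round up → 10

10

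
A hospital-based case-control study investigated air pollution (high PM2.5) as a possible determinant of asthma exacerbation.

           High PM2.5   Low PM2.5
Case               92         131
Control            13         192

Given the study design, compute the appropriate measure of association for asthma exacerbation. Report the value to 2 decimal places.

Reading the table with exposure as columns: a = 92 (High PM2.5, case), b = 13 (High PM2.5, non-case), c = 131 (Low PM2.5, case), d = 192.
This is a hospital-based case-control study: participants were sampled on outcome status, so risks in the source population cannot be estimated directly — relative risk is not valid here. The odds ratio is the appropriate measure.
OR = (a·d)/(b·c) = (92 × 192) / (13 × 131) = 17664 / 1703 = 10.37228

10.37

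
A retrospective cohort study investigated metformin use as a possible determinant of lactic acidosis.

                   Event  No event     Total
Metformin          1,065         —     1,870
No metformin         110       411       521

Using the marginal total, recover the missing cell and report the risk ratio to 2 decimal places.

2.70

The missing cell is in the exposed row: 1870 − 1065 = 805.
So a = 1065, b = 805, c = 110, d = 411.
RR = [a/(a+b)] / [c/(c+d)] = (1065/1870) / (110/521) = 0.56952/0.21113 = 2.69745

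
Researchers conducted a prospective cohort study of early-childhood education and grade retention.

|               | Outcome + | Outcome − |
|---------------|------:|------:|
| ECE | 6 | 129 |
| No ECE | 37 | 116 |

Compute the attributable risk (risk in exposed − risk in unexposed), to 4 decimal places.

-0.1974

Cells: a = 6, b = 129, c = 37, d = 116.
Risk in exposed = 6/135 = 0.044444; risk in unexposed = 37/153 = 0.241830.
Risk difference = 0.044444 − 0.241830 = -0.197386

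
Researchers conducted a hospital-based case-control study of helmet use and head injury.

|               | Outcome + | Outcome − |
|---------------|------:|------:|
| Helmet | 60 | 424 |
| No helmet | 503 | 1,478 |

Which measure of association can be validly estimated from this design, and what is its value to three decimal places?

0.416

Cells: a = 60, b = 424, c = 503, d = 1478.
This is a hospital-based case-control study: participants were sampled on outcome status, so risks in the source population cannot be estimated directly — relative risk is not valid here. The odds ratio is the appropriate measure.
OR = (a·d)/(b·c) = (60 × 1478) / (424 × 503) = 88680 / 213272 = 0.41581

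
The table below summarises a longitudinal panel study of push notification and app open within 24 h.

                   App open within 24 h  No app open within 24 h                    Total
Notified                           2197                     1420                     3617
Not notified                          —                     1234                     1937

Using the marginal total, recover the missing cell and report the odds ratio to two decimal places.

The missing cell is in the unexposed row: 1937 − 1234 = 703.
So a = 2197, b = 1420, c = 703, d = 1234.
OR = (a·d)/(b·c) = (2197 × 1234) / (1420 × 703) = 2711098 / 998260 = 2.71582

2.72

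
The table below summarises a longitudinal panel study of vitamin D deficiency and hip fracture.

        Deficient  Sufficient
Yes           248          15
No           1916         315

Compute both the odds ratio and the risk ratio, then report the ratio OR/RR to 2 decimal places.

Reading the table with exposure as columns: a = 248 (Deficient, case), b = 1916 (Deficient, non-case), c = 15 (Sufficient, case), d = 315.
OR = (248·315)/(1916·15) = 78120/28740 = 2.71816
Risk in exposed = 248/2164 = 0.11460; risk in unexposed = 15/330 = 0.04545; RR = 2.52126
OR/RR = 2.71816 / 2.52126 = 1.07810
The outcome is not rare, so the OR lies further from 1 than the RR.

1.08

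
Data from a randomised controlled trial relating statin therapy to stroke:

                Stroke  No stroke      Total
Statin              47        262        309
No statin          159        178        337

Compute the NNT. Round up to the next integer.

4

Risk in treated group = 47/309 = 0.15210; risk in control = 159/337 = 0.47181.
Absolute risk reduction = 0.47181 − 0.15210 = 0.31971
NNT = 1 / ARR = 1 / 0.31971 = 3.128 → round up → 4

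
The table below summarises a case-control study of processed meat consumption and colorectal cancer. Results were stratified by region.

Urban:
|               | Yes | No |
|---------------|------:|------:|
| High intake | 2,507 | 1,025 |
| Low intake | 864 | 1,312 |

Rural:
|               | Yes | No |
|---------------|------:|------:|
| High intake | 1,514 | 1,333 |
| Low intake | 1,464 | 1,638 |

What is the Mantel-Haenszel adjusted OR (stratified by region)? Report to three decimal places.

2.055

OR_MH = Σ(aᵢdᵢ/nᵢ) / Σ(bᵢcᵢ/nᵢ), where nᵢ is the stratum total.
Stratum 1 (Urban): n = 5708; a·d/n = 2507·1312/5708 = 576.2411; b·c/n = 1025·864/5708 = 155.1507
Stratum 2 (Rural): n = 5949; a·d/n = 1514·1638/5949 = 416.8654; b·c/n = 1333·1464/5949 = 328.0403
OR_MH = (576.2411 + 416.8654) / (155.1507 + 328.0403) = 993.1064 / 483.1910 = 2.05531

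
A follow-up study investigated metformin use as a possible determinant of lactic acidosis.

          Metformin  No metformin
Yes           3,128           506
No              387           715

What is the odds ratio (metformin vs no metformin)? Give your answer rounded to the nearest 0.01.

11.42

Reading the table with exposure as columns: a = 3128 (Metformin, case), b = 387 (Metformin, non-case), c = 506 (No metformin, case), d = 715.
OR = (a·d)/(b·c) = (3128 × 715) / (387 × 506) = 2236520 / 195822 = 11.42119
The odds of lactic acidosis are about 11.42 times as high in the metformin group.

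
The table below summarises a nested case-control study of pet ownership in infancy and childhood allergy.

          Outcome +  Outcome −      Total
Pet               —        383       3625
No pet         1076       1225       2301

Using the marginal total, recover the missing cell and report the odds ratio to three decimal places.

9.637

The missing cell is in the exposed row: 3625 − 383 = 3242.
So a = 3242, b = 383, c = 1076, d = 1225.
OR = (a·d)/(b·c) = (3242 × 1225) / (383 × 1076) = 3971450 / 412108 = 9.63692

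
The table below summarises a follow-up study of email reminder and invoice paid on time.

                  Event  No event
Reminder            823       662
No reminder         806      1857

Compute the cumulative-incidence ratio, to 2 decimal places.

Cells: a = 823, b = 662, c = 806, d = 1857.
Risk in exposed = 823/1485 = 0.55421; risk in unexposed = 806/2663 = 0.30267.
RR = 0.55421 / 0.30267 = 1.83109
The risk among the exposed is 1.83 times that among the unexposed.

1.83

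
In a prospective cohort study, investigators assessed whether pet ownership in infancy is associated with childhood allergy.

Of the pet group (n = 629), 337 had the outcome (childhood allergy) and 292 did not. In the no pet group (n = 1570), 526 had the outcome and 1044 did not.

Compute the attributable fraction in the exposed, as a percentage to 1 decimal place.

37.5

From the description: a = 337, b = 292, c = 526, d = 1044.
Risk in exposed = 337/629 = 0.53577; risk in unexposed = 526/1570 = 0.33503.
RR = 0.53577/0.33503 = 1.59916
AR% = (RR − 1)/RR × 100 = (1.59916 − 1)/1.59916 × 100 = 37.4673%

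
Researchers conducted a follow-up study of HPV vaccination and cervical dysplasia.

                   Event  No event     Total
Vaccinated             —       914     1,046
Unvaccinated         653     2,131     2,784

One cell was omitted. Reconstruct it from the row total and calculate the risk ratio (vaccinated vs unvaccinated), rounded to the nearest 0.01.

The missing cell is in the exposed row: 1046 − 914 = 132.
So a = 132, b = 914, c = 653, d = 2131.
RR = [a/(a+b)] / [c/(c+d)] = (132/1046) / (653/2784) = 0.12620/0.23455 = 0.53802

0.54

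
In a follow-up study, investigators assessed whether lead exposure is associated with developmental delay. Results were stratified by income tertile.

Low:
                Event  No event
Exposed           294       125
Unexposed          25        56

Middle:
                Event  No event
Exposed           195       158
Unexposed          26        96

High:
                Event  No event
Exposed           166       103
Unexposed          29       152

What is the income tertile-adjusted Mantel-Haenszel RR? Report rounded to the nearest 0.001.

2.855

RR_MH = Σ(aᵢ·n₀ᵢ/nᵢ) / Σ(cᵢ·n₁ᵢ/nᵢ), with n₁ᵢ = aᵢ+bᵢ (exposed), n₀ᵢ = cᵢ+dᵢ (unexposed), nᵢ = n₁ᵢ+n₀ᵢ.
Stratum 1 (Low): n₁ = 419, n₀ = 81, n = 500; a·n₀/n = 294·81/500 = 47.6280; c·n₁/n = 25·419/500 = 20.9500
Stratum 2 (Middle): n₁ = 353, n₀ = 122, n = 475; a·n₀/n = 195·122/475 = 50.0842; c·n₁/n = 26·353/475 = 19.3221
Stratum 3 (High): n₁ = 269, n₀ = 181, n = 450; a·n₀/n = 166·181/450 = 66.7689; c·n₁/n = 29·269/450 = 17.3356
RR_MH = (47.6280 + 50.0842 + 66.7689) / (20.9500 + 19.3221 + 17.3356) = 164.4811 / 57.6077 = 2.85519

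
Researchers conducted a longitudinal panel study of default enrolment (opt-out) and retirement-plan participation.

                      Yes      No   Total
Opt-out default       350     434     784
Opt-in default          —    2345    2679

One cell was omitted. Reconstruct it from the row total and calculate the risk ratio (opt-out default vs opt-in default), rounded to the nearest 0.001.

The missing cell is in the unexposed row: 2679 − 2345 = 334.
So a = 350, b = 434, c = 334, d = 2345.
RR = [a/(a+b)] / [c/(c+d)] = (350/784) / (334/2679) = 0.44643/0.12467 = 3.58078

3.581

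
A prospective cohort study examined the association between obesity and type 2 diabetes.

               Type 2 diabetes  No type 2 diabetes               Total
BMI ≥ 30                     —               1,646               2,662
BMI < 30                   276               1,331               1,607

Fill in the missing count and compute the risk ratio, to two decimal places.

2.22

The missing cell is in the exposed row: 2662 − 1646 = 1016.
So a = 1016, b = 1646, c = 276, d = 1331.
RR = [a/(a+b)] / [c/(c+d)] = (1016/2662) / (276/1607) = 0.38167/0.17175 = 2.22225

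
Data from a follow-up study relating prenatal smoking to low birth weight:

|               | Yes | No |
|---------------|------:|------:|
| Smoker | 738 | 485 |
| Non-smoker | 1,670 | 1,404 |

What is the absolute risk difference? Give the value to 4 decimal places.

0.0602

Cells: a = 738, b = 485, c = 1670, d = 1404.
Risk in exposed = 738/1223 = 0.603434; risk in unexposed = 1670/3074 = 0.543266.
Risk difference = 0.603434 − 0.543266 = 0.060168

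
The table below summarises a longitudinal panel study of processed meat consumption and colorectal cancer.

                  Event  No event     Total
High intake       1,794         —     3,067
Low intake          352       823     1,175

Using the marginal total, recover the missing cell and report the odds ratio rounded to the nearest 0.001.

3.295

The missing cell is in the exposed row: 3067 − 1794 = 1273.
So a = 1794, b = 1273, c = 352, d = 823.
OR = (a·d)/(b·c) = (1794 × 823) / (1273 × 352) = 1476462 / 448096 = 3.29497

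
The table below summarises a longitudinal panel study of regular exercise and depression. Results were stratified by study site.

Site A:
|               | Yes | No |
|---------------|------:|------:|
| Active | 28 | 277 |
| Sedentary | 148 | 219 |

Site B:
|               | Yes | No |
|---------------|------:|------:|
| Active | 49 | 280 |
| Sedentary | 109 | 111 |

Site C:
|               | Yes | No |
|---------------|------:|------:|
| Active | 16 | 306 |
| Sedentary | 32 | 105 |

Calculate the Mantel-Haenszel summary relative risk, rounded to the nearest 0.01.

RR_MH = Σ(aᵢ·n₀ᵢ/nᵢ) / Σ(cᵢ·n₁ᵢ/nᵢ), with n₁ᵢ = aᵢ+bᵢ (exposed), n₀ᵢ = cᵢ+dᵢ (unexposed), nᵢ = n₁ᵢ+n₀ᵢ.
Stratum 1 (Site A): n₁ = 305, n₀ = 367, n = 672; a·n₀/n = 28·367/672 = 15.2917; c·n₁/n = 148·305/672 = 67.1726
Stratum 2 (Site B): n₁ = 329, n₀ = 220, n = 549; a·n₀/n = 49·220/549 = 19.6357; c·n₁/n = 109·329/549 = 65.3206
Stratum 3 (Site C): n₁ = 322, n₀ = 137, n = 459; a·n₀/n = 16·137/459 = 4.7756; c·n₁/n = 32·322/459 = 22.4488
RR_MH = (15.2917 + 19.6357 + 4.7756) / (67.1726 + 65.3206 + 22.4488) = 39.7030 / 154.9420 = 0.25624

0.26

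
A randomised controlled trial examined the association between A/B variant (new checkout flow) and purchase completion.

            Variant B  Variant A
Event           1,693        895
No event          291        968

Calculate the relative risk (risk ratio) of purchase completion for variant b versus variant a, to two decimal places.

1.78

Reading the table with exposure as columns: a = 1693 (Variant B, case), b = 291 (Variant B, non-case), c = 895 (Variant A, case), d = 968.
Risk in exposed = 1693/1984 = 0.85333; risk in unexposed = 895/1863 = 0.48041.
RR = 0.85333 / 0.48041 = 1.77625
The risk among the exposed is 1.78 times that among the unexposed.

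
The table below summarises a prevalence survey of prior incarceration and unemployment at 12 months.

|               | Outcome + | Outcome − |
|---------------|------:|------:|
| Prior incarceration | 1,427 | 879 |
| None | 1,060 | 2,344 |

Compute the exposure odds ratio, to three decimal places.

Cells: a = 1427, b = 879, c = 1060, d = 2344.
OR = (a·d)/(b·c) = (1427 × 2344) / (879 × 1060) = 3344888 / 931740 = 3.58994
The odds of unemployment at 12 months are about 3.59 times as high in the prior incarceration group.

3.590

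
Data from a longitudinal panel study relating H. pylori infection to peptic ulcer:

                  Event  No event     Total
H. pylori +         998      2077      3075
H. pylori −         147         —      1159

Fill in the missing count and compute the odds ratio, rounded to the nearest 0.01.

3.31

The missing cell is in the unexposed row: 1159 − 147 = 1012.
So a = 998, b = 2077, c = 147, d = 1012.
OR = (a·d)/(b·c) = (998 × 1012) / (2077 × 147) = 1009976 / 305319 = 3.30794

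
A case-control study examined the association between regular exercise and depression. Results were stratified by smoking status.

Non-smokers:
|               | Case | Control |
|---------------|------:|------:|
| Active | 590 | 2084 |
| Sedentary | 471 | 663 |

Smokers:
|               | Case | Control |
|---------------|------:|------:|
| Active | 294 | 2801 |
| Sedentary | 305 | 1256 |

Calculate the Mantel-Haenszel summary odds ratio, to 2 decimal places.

OR_MH = Σ(aᵢdᵢ/nᵢ) / Σ(bᵢcᵢ/nᵢ), where nᵢ is the stratum total.
Stratum 1 (Non-smokers): n = 3808; a·d/n = 590·663/3808 = 102.7232; b·c/n = 2084·471/3808 = 257.7637
Stratum 2 (Smokers): n = 4656; a·d/n = 294·1256/4656 = 79.3093; b·c/n = 2801·305/4656 = 183.4848
OR_MH = (102.7232 + 79.3093) / (257.7637 + 183.4848) = 182.0325 / 441.2484 = 0.41254

0.41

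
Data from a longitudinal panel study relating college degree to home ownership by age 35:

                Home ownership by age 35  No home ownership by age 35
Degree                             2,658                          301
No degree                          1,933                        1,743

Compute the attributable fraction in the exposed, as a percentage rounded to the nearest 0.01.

Cells: a = 2658, b = 301, c = 1933, d = 1743.
Risk in exposed = 2658/2959 = 0.89828; risk in unexposed = 1933/3676 = 0.52584.
RR = 0.89828/0.52584 = 1.70826
AR% = (RR − 1)/RR × 100 = (1.70826 − 1)/1.70826 × 100 = 41.4609%

41.46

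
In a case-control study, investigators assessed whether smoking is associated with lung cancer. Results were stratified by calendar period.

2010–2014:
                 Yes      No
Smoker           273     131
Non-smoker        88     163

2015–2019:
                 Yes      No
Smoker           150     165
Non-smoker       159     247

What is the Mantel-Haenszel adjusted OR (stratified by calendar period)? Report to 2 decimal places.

OR_MH = Σ(aᵢdᵢ/nᵢ) / Σ(bᵢcᵢ/nᵢ), where nᵢ is the stratum total.
Stratum 1 (2010–2014): n = 655; a·d/n = 273·163/655 = 67.9374; b·c/n = 131·88/655 = 17.6000
Stratum 2 (2015–2019): n = 721; a·d/n = 150·247/721 = 51.3870; b·c/n = 165·159/721 = 36.3870
OR_MH = (67.9374 + 51.3870) / (17.6000 + 36.3870) = 119.3244 / 53.9870 = 2.21024

2.21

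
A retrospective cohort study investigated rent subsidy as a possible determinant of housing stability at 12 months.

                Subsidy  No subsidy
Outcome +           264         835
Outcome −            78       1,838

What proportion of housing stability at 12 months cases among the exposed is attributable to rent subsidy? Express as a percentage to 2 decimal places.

Reading the table with exposure as columns: a = 264 (Subsidy, case), b = 78 (Subsidy, non-case), c = 835 (No subsidy, case), d = 1838.
Risk in exposed = 264/342 = 0.77193; risk in unexposed = 835/2673 = 0.31238.
RR = 0.77193/0.31238 = 2.47110
AR% = (RR − 1)/RR × 100 = (2.47110 − 1)/2.47110 × 100 = 59.5322%

59.53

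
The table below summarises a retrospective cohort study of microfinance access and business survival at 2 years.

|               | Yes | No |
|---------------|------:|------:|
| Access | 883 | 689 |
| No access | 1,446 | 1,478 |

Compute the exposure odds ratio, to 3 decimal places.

Cells: a = 883, b = 689, c = 1446, d = 1478.
OR = (a·d)/(b·c) = (883 × 1478) / (689 × 1446) = 1305074 / 996294 = 1.30993
The odds of business survival at 2 years are about 1.31 times as high in the access group.

1.310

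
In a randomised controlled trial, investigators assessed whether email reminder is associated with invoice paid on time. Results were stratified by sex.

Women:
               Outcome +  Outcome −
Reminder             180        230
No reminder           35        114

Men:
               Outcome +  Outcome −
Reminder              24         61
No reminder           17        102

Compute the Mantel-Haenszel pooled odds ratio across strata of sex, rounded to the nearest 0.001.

OR_MH = Σ(aᵢdᵢ/nᵢ) / Σ(bᵢcᵢ/nᵢ), where nᵢ is the stratum total.
Stratum 1 (Women): n = 559; a·d/n = 180·114/559 = 36.7084; b·c/n = 230·35/559 = 14.4007
Stratum 2 (Men): n = 204; a·d/n = 24·102/204 = 12.0000; b·c/n = 61·17/204 = 5.0833
OR_MH = (36.7084 + 12.0000) / (14.4007 + 5.0833) = 48.7084 / 19.4840 = 2.49991

2.500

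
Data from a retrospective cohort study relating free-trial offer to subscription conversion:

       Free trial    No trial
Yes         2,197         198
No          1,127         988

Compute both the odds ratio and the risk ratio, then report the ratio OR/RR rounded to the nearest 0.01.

Reading the table with exposure as columns: a = 2197 (Free trial, case), b = 1127 (Free trial, non-case), c = 198 (No trial, case), d = 988.
OR = (2197·988)/(1127·198) = 2170636/223146 = 9.72743
Risk in exposed = 2197/3324 = 0.66095; risk in unexposed = 198/1186 = 0.16695; RR = 3.95903
OR/RR = 9.72743 / 3.95903 = 2.45702
The outcome is not rare, so the OR lies further from 1 than the RR.

2.46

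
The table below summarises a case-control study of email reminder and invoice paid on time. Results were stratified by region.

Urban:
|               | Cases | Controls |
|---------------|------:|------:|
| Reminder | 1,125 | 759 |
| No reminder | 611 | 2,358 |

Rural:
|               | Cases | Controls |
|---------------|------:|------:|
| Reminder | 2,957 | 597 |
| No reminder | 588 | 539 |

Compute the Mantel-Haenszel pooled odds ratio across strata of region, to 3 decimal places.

OR_MH = Σ(aᵢdᵢ/nᵢ) / Σ(bᵢcᵢ/nᵢ), where nᵢ is the stratum total.
Stratum 1 (Urban): n = 4853; a·d/n = 1125·2358/4853 = 546.6206; b·c/n = 759·611/4853 = 95.5592
Stratum 2 (Rural): n = 4681; a·d/n = 2957·539/4681 = 340.4877; b·c/n = 597·588/4681 = 74.9917
OR_MH = (546.6206 + 340.4877) / (95.5592 + 74.9917) = 887.1084 / 170.5509 = 5.20143

5.201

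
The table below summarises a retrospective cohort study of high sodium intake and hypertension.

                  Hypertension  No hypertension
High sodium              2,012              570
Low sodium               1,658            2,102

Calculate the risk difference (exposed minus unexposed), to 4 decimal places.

0.3383

Cells: a = 2012, b = 570, c = 1658, d = 2102.
Risk in exposed = 2012/2582 = 0.779241; risk in unexposed = 1658/3760 = 0.440957.
Risk difference = 0.779241 − 0.440957 = 0.338283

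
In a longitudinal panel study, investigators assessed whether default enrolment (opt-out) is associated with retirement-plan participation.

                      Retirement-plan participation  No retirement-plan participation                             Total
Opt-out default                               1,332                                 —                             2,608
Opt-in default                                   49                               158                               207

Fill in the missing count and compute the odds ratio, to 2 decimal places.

3.37

The missing cell is in the exposed row: 2608 − 1332 = 1276.
So a = 1332, b = 1276, c = 49, d = 158.
OR = (a·d)/(b·c) = (1332 × 158) / (1276 × 49) = 210456 / 62524 = 3.36600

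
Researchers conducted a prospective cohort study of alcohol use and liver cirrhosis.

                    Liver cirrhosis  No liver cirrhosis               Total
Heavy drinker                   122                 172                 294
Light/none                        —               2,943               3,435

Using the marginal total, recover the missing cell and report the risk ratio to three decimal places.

2.897

The missing cell is in the unexposed row: 3435 − 2943 = 492.
So a = 122, b = 172, c = 492, d = 2943.
RR = [a/(a+b)] / [c/(c+d)] = (122/294) / (492/3435) = 0.41497/0.14323 = 2.89717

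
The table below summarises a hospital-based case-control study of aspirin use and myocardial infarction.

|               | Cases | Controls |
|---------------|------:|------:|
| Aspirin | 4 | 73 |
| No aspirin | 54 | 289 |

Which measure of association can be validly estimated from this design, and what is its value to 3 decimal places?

Cells: a = 4, b = 73, c = 54, d = 289.
This is a hospital-based case-control study: participants were sampled on outcome status, so risks in the source population cannot be estimated directly — relative risk is not valid here. The odds ratio is the appropriate measure.
OR = (a·d)/(b·c) = (4 × 289) / (73 × 54) = 1156 / 3942 = 0.29325

0.293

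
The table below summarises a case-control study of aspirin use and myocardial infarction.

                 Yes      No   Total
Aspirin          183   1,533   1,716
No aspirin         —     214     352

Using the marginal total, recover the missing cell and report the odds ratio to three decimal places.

0.185

The missing cell is in the unexposed row: 352 − 214 = 138.
So a = 183, b = 1533, c = 138, d = 214.
OR = (a·d)/(b·c) = (183 × 214) / (1533 × 138) = 39162 / 211554 = 0.18512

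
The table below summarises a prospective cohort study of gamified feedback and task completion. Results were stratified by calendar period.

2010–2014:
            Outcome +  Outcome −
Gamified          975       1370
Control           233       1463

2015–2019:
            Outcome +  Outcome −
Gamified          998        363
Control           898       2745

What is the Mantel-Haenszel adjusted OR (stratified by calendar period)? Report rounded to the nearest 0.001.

6.247

OR_MH = Σ(aᵢdᵢ/nᵢ) / Σ(bᵢcᵢ/nᵢ), where nᵢ is the stratum total.
Stratum 1 (2010–2014): n = 4041; a·d/n = 975·1463/4041 = 352.9881; b·c/n = 1370·233/4041 = 78.9928
Stratum 2 (2015–2019): n = 5004; a·d/n = 998·2745/5004 = 547.4640; b·c/n = 363·898/5004 = 65.1427
OR_MH = (352.9881 + 547.4640) / (78.9928 + 65.1427) = 900.4522 / 144.1355 = 6.24726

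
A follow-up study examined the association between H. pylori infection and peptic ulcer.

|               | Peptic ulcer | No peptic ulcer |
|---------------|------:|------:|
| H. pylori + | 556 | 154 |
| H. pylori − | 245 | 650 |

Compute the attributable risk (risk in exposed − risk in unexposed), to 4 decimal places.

Cells: a = 556, b = 154, c = 245, d = 650.
Risk in exposed = 556/710 = 0.783099; risk in unexposed = 245/895 = 0.273743.
Risk difference = 0.783099 − 0.273743 = 0.509356

0.5094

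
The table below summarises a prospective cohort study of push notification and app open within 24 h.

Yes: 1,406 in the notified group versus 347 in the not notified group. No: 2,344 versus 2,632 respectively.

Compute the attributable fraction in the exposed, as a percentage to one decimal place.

68.9

From the description: a = 1406, b = 2344, c = 347, d = 2632.
Risk in exposed = 1406/3750 = 0.37493; risk in unexposed = 347/2979 = 0.11648.
RR = 0.37493/0.11648 = 3.21881
AR% = (RR − 1)/RR × 100 = (3.21881 − 1)/3.21881 × 100 = 68.9326%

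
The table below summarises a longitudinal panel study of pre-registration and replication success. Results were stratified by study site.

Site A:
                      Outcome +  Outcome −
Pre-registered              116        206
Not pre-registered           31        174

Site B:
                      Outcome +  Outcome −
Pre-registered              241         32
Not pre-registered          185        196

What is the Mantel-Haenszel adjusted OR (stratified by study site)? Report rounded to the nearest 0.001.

5.221

OR_MH = Σ(aᵢdᵢ/nᵢ) / Σ(bᵢcᵢ/nᵢ), where nᵢ is the stratum total.
Stratum 1 (Site A): n = 527; a·d/n = 116·174/527 = 38.2998; b·c/n = 206·31/527 = 12.1176
Stratum 2 (Site B): n = 654; a·d/n = 241·196/654 = 72.2263; b·c/n = 32·185/654 = 9.0520
OR_MH = (38.2998 + 72.2263) / (12.1176 + 9.0520) = 110.5261 / 21.1696 = 5.22097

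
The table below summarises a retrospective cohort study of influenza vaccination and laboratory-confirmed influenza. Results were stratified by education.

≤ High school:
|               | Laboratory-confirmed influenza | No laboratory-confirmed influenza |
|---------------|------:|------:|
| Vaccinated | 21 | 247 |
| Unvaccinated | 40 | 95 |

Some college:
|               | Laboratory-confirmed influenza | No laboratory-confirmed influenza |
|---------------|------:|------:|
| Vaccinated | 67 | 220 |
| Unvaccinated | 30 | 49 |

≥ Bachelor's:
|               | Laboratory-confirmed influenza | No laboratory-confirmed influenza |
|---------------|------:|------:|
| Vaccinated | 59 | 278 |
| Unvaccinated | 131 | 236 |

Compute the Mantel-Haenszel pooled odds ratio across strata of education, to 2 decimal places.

OR_MH = Σ(aᵢdᵢ/nᵢ) / Σ(bᵢcᵢ/nᵢ), where nᵢ is the stratum total.
Stratum 1 (≤ High school): n = 403; a·d/n = 21·95/403 = 4.9504; b·c/n = 247·40/403 = 24.5161
Stratum 2 (Some college): n = 366; a·d/n = 67·49/366 = 8.9699; b·c/n = 220·30/366 = 18.0328
Stratum 3 (≥ Bachelor's): n = 704; a·d/n = 59·236/704 = 19.7784; b·c/n = 278·131/704 = 51.7301
OR_MH = (4.9504 + 8.9699 + 19.7784) / (24.5161 + 18.0328 + 51.7301) = 33.6987 / 94.2790 = 0.35744

0.36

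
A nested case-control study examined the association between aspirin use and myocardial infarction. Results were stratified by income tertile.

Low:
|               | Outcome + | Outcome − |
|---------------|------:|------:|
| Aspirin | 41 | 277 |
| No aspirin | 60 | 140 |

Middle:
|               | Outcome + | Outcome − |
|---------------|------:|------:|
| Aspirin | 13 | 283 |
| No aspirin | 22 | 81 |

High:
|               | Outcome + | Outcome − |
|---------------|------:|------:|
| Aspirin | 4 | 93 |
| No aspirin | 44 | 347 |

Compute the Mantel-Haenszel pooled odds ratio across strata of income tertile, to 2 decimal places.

0.30

OR_MH = Σ(aᵢdᵢ/nᵢ) / Σ(bᵢcᵢ/nᵢ), where nᵢ is the stratum total.
Stratum 1 (Low): n = 518; a·d/n = 41·140/518 = 11.0811; b·c/n = 277·60/518 = 32.0849
Stratum 2 (Middle): n = 399; a·d/n = 13·81/399 = 2.6391; b·c/n = 283·22/399 = 15.6040
Stratum 3 (High): n = 488; a·d/n = 4·347/488 = 2.8443; b·c/n = 93·44/488 = 8.3852
OR_MH = (11.0811 + 2.6391 + 2.8443) / (32.0849 + 15.6040 + 8.3852) = 16.5644 / 56.0742 = 0.29540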